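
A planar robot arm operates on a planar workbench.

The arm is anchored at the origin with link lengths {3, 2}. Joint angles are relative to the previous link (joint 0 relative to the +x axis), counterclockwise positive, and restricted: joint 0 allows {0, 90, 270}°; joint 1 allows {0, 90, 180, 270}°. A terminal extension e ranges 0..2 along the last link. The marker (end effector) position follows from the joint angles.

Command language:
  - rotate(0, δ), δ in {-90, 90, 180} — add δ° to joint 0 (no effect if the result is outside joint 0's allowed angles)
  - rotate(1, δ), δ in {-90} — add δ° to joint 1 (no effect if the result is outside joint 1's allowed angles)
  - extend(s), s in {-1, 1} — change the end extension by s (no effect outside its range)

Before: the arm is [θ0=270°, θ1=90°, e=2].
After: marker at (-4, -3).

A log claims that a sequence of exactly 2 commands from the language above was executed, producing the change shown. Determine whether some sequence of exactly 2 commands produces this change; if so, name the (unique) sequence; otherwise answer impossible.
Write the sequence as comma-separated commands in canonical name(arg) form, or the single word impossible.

rotate(1, -90), rotate(1, -90)

initial: [θ0=270°, θ1=90°, e=2]
step 1 (rotate(1, -90)): [θ0=270°, θ1=0°, e=2]
step 2 (rotate(1, -90)): [θ0=270°, θ1=270°, e=2]
all 36 alternatives checked — unique.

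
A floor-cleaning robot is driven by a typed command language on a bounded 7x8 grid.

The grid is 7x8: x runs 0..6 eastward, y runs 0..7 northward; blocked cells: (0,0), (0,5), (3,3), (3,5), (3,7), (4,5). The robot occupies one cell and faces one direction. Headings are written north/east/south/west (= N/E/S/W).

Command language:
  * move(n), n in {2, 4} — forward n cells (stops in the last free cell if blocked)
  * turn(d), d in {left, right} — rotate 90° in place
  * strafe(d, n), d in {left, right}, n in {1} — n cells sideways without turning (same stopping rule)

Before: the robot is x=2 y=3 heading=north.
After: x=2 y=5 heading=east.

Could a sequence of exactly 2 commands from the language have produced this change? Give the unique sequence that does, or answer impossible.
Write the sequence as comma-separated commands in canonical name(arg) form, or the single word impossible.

move(2), turn(right)

key: cell and facing (now E) both changed — the 2 commands mix motion and turning
from: x=2 y=3 heading=north
1. move(2) → x=2 y=5 heading=north
2. turn(right) → x=2 y=5 heading=east
no other 2-command option fits: unique.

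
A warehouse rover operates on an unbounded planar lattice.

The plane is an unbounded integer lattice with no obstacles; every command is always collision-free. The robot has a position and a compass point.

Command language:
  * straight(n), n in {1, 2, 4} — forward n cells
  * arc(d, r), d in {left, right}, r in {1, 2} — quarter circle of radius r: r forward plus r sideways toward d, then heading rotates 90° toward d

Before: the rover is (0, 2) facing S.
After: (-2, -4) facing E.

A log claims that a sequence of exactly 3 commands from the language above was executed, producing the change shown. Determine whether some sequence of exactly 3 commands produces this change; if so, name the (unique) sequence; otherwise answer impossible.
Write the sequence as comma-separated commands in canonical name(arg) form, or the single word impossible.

key: cell and facing (now E) both changed — the 3 commands mix motion and turning
from: (0, 2) facing S
step 1 (arc(right, 2)): (-2, 0) facing W
step 2 (arc(left, 2)): (-4, -2) facing S
step 3 (arc(left, 2)): (-2, -4) facing E
all 343 alternatives checked — unique.

arc(right, 2), arc(left, 2), arc(left, 2)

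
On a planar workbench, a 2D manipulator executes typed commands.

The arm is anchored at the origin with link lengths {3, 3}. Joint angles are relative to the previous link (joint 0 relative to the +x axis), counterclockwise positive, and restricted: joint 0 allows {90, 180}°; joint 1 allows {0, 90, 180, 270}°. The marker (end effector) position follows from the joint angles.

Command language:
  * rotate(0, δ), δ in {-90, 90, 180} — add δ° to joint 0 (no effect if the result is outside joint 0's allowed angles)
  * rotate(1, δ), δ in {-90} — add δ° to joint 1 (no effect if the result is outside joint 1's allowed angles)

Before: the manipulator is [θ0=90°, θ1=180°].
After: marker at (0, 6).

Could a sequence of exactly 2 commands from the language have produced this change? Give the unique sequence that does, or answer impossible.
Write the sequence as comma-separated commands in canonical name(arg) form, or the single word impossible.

rotate(1, -90), rotate(1, -90)

t0: [θ0=90°, θ1=180°]
[1] after rotate(1, -90): [θ0=90°, θ1=90°]
[2] after rotate(1, -90): [θ0=90°, θ1=0°]
all 16 alternatives checked — unique.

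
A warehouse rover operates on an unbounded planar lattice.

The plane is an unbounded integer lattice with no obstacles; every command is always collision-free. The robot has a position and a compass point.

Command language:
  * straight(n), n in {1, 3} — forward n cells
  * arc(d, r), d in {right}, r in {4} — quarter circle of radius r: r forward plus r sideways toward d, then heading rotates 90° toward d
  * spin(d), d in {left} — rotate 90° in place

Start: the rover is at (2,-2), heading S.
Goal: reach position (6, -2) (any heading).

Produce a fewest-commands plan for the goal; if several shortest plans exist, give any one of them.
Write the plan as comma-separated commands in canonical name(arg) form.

spin(left), straight(1), straight(3)

initial: at (2,-2), heading S
1. spin(left) → at (2,-2), heading E
2. straight(1) → at (3,-2), heading E
3. straight(3) → at (6,-2), heading E
nothing shorter than 3 reaches the goal.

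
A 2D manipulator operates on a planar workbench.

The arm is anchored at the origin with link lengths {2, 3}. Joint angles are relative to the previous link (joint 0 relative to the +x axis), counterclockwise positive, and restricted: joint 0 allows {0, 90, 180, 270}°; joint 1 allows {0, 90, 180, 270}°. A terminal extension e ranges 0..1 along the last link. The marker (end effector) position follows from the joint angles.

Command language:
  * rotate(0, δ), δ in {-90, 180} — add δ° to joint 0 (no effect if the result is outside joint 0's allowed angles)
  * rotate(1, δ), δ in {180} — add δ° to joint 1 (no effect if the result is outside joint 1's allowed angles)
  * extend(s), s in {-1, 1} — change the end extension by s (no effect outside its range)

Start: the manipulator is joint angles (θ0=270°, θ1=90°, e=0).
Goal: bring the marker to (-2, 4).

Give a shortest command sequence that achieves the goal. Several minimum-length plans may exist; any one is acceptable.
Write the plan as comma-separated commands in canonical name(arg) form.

t0: joint angles (θ0=270°, θ1=90°, e=0)
step 1 (extend(1)): joint angles (θ0=270°, θ1=90°, e=1)
step 2 (rotate(1, 180)): joint angles (θ0=270°, θ1=270°, e=1)
step 3 (rotate(0, -90)): joint angles (θ0=180°, θ1=270°, e=1)
minimal: 3 command(s), checked below 3.

extend(1), rotate(1, 180), rotate(0, -90)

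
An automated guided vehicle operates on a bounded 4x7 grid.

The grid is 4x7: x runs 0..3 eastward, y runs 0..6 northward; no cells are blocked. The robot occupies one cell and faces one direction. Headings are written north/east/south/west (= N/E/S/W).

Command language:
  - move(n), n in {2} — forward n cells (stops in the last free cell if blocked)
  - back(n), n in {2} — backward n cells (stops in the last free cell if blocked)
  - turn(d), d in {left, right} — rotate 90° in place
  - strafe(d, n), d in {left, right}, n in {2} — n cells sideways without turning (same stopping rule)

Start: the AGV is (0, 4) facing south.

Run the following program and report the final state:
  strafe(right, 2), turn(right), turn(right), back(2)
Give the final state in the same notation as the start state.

(0, 2) facing north

initial: (0, 4) facing south
[1] after strafe(right, 2): (0, 4) facing south
[2] after turn(right): (0, 4) facing west
[3] after turn(right): (0, 4) facing north
[4] after back(2): (0, 2) facing north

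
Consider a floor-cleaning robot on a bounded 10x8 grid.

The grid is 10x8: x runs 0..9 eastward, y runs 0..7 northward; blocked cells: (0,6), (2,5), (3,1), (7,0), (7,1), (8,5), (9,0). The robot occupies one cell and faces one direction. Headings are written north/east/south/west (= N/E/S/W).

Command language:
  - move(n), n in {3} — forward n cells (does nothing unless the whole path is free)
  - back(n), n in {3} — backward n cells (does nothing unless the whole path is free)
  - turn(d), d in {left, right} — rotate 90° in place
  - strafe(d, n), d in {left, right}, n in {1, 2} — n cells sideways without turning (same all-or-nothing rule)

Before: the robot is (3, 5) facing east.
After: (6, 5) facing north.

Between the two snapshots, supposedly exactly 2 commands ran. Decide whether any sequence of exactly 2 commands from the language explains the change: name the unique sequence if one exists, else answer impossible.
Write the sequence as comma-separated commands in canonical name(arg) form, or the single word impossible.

key: order matters: swapping move(3) and turn(left) lands elsewhere
begin: (3, 5) facing east
1. move(3) → (6, 5) facing east
2. turn(left) → (6, 5) facing north
all 64 alternatives checked — unique.

move(3), turn(left)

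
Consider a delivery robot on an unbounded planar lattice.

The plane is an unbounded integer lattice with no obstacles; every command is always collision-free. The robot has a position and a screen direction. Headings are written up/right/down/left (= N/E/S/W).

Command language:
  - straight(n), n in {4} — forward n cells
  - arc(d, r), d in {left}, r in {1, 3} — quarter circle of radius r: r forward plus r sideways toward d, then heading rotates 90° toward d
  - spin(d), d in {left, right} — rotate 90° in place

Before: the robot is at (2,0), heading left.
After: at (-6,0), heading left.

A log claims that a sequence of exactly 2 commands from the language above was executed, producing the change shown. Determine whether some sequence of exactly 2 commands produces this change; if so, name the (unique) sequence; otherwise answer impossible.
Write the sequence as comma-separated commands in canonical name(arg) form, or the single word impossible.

key: still facing W at the end — nothing in the sequence rotates
start: at (2,0), heading left
t=1 straight(4) ⇒ at (-2,0), heading left
t=2 straight(4) ⇒ at (-6,0), heading left
uniquely the one of 25 2-step routes that fits.

straight(4), straight(4)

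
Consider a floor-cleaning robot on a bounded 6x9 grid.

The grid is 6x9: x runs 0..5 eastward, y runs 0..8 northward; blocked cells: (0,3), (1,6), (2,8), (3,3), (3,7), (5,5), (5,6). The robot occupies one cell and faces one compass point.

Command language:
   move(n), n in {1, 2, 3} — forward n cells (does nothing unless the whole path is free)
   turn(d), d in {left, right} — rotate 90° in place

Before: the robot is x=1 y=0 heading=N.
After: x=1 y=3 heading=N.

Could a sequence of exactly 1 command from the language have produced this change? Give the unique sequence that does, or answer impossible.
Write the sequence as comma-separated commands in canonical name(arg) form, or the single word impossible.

key: heading stays N — the single command does not turn
initial: x=1 y=0 heading=N
1. move(3) → x=1 y=3 heading=N
no other 1-command option fits: unique.

move(3)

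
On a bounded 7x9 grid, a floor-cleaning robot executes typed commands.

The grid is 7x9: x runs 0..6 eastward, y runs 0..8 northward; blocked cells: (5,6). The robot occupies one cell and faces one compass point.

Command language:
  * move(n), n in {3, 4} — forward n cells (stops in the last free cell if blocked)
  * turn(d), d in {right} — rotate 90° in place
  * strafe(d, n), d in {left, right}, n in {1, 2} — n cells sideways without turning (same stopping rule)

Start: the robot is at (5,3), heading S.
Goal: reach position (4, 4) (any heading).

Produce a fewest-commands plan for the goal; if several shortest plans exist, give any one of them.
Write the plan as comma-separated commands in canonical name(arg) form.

strafe(right, 1), turn(right), strafe(right, 1)

t0: at (5,3), heading S
1. strafe(right, 1) → at (4,3), heading S
2. turn(right) → at (4,3), heading W
3. strafe(right, 1) → at (4,4), heading W
shorter routes all fall short; 3 is best.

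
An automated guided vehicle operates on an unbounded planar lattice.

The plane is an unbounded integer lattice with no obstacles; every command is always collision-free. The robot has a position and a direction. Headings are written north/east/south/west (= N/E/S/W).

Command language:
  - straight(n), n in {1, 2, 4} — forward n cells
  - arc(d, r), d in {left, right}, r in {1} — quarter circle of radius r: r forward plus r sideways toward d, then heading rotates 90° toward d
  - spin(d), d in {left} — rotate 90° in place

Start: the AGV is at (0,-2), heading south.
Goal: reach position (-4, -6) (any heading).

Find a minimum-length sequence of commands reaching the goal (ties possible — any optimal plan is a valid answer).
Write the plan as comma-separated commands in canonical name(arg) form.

t0: at (0,-2), heading south
t=1 straight(4) ⇒ at (0,-6), heading south
t=2 arc(right, 1) ⇒ at (-1,-7), heading west
t=3 straight(2) ⇒ at (-3,-7), heading west
t=4 arc(right, 1) ⇒ at (-4,-6), heading north
no 3-step plan works, so 4 is optimal.

straight(4), arc(right, 1), straight(2), arc(right, 1)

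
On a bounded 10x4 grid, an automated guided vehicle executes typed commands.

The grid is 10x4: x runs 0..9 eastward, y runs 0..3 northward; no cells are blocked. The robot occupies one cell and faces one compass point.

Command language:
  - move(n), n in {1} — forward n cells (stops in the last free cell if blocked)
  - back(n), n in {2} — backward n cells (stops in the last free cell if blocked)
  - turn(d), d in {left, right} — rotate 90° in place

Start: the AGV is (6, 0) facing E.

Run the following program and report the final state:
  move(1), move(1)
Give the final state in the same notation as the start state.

start: (6, 0) facing E
step 1 (move(1)): (7, 0) facing E
step 2 (move(1)): (8, 0) facing E

(8, 0) facing E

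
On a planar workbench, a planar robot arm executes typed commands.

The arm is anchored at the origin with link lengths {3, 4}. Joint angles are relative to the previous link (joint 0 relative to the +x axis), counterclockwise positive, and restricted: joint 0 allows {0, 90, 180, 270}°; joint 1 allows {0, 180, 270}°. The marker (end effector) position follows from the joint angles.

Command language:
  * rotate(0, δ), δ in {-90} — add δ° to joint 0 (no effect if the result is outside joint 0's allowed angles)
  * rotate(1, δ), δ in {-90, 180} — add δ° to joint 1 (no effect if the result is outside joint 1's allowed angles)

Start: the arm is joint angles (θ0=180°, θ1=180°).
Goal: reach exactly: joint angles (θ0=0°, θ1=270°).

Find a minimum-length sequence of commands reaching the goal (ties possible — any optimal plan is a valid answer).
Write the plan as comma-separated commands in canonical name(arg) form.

t0: joint angles (θ0=180°, θ1=180°)
[1] after rotate(1, 180): joint angles (θ0=180°, θ1=0°)
[2] after rotate(0, -90): joint angles (θ0=90°, θ1=0°)
[3] after rotate(0, -90): joint angles (θ0=0°, θ1=0°)
[4] after rotate(1, -90): joint angles (θ0=0°, θ1=270°)
no 3-step plan works, so 4 is optimal.

rotate(1, 180), rotate(0, -90), rotate(0, -90), rotate(1, -90)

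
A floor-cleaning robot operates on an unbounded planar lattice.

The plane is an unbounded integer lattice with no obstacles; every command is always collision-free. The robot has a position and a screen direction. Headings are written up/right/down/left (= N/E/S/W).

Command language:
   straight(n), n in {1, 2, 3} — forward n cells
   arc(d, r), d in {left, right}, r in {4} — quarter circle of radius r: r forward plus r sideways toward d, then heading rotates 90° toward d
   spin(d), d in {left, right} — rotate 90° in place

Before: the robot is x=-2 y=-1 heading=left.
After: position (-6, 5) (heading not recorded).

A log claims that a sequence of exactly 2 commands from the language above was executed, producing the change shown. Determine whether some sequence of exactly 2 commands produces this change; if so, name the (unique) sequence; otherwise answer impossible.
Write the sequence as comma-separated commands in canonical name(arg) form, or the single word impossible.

key: running straight(2) before arc(right, 4) would end elsewhere — order is forced
t0: x=-2 y=-1 heading=left
step 1 (arc(right, 4)): x=-6 y=3 heading=up
step 2 (straight(2)): x=-6 y=5 heading=up
no other 2-command option fits: unique.

arc(right, 4), straight(2)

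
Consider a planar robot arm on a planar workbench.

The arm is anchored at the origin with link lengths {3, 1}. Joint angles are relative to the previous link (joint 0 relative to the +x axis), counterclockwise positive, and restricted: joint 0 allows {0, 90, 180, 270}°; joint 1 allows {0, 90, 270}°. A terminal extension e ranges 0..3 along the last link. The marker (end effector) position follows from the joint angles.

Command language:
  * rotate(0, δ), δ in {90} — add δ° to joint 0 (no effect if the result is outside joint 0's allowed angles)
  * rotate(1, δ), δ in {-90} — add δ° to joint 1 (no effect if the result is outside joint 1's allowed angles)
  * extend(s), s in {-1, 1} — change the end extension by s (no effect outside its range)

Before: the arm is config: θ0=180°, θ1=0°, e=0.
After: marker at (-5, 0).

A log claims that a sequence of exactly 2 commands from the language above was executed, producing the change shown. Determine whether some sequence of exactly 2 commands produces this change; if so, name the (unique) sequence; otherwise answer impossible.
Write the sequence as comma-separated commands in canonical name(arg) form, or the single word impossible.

key: order matters: swapping extend(-1) and extend(1) lands elsewhere
start: config: θ0=180°, θ1=0°, e=0
t=1 extend(-1) ⇒ config: θ0=180°, θ1=0°, e=0
t=2 extend(1) ⇒ config: θ0=180°, θ1=0°, e=1
no rival 2-sequence matches.

extend(-1), extend(1)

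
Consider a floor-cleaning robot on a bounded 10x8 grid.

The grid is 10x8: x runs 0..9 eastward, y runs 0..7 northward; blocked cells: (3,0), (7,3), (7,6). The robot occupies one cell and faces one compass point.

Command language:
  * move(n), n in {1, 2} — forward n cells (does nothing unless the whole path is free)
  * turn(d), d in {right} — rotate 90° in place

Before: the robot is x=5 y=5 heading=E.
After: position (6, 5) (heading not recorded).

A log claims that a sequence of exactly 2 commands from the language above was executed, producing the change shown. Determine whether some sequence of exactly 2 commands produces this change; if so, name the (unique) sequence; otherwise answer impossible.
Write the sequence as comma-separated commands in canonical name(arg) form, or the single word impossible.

move(1), turn(right)

key: order matters: swapping move(1) and turn(right) lands elsewhere
begin: x=5 y=5 heading=E
step 1 (move(1)): x=6 y=5 heading=E
step 2 (turn(right)): x=6 y=5 heading=S
no other 2-command option fits: unique.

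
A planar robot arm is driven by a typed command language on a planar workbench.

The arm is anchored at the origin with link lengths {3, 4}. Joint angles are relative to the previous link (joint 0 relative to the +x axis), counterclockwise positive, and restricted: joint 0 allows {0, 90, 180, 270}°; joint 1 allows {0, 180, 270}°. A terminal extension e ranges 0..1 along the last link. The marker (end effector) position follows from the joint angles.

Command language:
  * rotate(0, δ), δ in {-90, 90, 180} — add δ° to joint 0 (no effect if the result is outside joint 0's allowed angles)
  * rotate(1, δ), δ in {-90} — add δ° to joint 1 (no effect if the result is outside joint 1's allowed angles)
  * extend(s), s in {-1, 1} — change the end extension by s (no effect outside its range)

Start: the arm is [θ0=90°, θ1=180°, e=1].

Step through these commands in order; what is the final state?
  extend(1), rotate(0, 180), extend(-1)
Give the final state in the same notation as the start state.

[θ0=270°, θ1=180°, e=0]

from: [θ0=90°, θ1=180°, e=1]
t=1 extend(1) ⇒ [θ0=90°, θ1=180°, e=1]
t=2 rotate(0, 180) ⇒ [θ0=270°, θ1=180°, e=1]
t=3 extend(-1) ⇒ [θ0=270°, θ1=180°, e=0]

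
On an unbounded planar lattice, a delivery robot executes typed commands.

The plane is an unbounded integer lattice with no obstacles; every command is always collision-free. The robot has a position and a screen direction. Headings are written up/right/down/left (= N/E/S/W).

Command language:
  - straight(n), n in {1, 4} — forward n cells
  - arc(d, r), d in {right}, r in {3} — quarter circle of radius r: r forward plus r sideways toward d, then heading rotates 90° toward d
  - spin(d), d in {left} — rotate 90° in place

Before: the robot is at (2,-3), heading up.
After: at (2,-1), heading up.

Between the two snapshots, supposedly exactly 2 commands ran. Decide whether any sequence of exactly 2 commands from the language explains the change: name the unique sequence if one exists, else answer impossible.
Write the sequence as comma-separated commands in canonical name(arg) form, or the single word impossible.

key: still facing N at the end — nothing in the sequence rotates
initial: at (2,-3), heading up
[1] after straight(1): at (2,-2), heading up
[2] after straight(1): at (2,-1), heading up
all 16 alternatives checked — unique.

straight(1), straight(1)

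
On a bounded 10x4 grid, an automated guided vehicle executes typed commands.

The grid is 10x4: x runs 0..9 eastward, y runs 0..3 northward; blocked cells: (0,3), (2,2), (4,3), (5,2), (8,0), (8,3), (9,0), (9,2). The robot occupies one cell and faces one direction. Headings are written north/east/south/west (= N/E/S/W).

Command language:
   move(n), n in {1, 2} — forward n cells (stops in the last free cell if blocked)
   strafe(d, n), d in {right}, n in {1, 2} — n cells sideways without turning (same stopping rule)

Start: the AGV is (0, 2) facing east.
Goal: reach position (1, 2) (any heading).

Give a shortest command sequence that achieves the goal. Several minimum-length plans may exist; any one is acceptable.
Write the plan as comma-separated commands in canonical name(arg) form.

move(2)

start: (0, 2) facing east
t=1 move(2) ⇒ (1, 2) facing east
no 0-step plan works, so 1 is optimal.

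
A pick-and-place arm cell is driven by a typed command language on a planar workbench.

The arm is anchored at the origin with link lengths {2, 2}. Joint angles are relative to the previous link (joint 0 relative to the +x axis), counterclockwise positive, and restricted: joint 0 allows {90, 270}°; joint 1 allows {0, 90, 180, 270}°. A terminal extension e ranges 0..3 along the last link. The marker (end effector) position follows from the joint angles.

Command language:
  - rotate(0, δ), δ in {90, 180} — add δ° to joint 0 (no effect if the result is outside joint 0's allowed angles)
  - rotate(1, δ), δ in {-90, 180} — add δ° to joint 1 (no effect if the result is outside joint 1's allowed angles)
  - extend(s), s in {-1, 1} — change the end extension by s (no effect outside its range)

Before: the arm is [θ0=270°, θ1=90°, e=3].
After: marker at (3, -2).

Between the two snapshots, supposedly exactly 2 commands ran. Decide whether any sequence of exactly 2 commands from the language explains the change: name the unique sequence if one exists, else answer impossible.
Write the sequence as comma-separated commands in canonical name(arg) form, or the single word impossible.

extend(-1), extend(-1)

from: [θ0=270°, θ1=90°, e=3]
1. extend(-1) → [θ0=270°, θ1=90°, e=2]
2. extend(-1) → [θ0=270°, θ1=90°, e=1]
no rival 2-sequence matches.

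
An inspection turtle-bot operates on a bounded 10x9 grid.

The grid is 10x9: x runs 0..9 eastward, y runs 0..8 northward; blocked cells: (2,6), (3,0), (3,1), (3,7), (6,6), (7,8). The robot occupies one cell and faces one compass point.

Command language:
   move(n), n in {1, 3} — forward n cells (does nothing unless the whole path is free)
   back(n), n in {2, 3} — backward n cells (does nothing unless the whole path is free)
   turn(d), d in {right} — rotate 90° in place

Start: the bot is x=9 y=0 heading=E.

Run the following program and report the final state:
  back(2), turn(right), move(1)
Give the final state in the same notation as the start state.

x=7 y=0 heading=S

initial: x=9 y=0 heading=E
1. back(2) → x=7 y=0 heading=E
2. turn(right) → x=7 y=0 heading=S
3. move(1) → x=7 y=0 heading=S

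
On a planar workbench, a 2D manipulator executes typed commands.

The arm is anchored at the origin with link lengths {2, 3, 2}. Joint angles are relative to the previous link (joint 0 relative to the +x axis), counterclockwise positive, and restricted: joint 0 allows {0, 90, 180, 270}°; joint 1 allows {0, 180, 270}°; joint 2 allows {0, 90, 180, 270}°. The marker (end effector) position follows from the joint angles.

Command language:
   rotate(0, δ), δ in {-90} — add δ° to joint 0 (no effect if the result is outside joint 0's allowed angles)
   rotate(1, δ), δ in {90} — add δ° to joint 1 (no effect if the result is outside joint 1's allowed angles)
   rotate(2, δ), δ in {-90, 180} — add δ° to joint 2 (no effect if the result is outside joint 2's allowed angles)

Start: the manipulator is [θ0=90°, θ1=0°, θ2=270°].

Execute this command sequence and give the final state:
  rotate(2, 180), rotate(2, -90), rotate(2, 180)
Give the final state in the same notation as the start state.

[θ0=90°, θ1=0°, θ2=180°]

begin: [θ0=90°, θ1=0°, θ2=270°]
[1] after rotate(2, 180): [θ0=90°, θ1=0°, θ2=90°]
[2] after rotate(2, -90): [θ0=90°, θ1=0°, θ2=0°]
[3] after rotate(2, 180): [θ0=90°, θ1=0°, θ2=180°]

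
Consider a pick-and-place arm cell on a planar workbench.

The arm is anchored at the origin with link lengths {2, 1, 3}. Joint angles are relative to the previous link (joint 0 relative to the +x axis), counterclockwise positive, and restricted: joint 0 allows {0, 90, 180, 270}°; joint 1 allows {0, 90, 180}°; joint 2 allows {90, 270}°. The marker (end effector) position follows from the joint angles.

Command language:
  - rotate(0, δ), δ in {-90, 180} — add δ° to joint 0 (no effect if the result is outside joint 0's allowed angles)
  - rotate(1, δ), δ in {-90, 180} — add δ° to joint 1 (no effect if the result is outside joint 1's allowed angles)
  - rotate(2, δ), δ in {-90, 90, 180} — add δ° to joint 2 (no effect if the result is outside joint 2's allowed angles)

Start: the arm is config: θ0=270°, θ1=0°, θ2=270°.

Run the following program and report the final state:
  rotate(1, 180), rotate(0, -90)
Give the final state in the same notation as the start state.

t0: config: θ0=270°, θ1=0°, θ2=270°
[1] after rotate(1, 180): config: θ0=270°, θ1=180°, θ2=270°
[2] after rotate(0, -90): config: θ0=180°, θ1=180°, θ2=270°

config: θ0=180°, θ1=180°, θ2=270°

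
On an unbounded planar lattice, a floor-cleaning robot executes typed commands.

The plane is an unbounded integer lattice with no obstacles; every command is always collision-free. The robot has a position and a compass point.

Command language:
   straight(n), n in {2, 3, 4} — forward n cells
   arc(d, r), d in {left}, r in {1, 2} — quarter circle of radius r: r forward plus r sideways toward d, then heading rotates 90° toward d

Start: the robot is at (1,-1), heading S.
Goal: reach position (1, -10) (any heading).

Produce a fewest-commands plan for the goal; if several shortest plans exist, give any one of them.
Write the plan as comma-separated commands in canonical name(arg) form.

straight(2), straight(3), straight(4)

begin: at (1,-1), heading S
[1] after straight(2): at (1,-3), heading S
[2] after straight(3): at (1,-6), heading S
[3] after straight(4): at (1,-10), heading S
shorter routes all fall short; 3 is best.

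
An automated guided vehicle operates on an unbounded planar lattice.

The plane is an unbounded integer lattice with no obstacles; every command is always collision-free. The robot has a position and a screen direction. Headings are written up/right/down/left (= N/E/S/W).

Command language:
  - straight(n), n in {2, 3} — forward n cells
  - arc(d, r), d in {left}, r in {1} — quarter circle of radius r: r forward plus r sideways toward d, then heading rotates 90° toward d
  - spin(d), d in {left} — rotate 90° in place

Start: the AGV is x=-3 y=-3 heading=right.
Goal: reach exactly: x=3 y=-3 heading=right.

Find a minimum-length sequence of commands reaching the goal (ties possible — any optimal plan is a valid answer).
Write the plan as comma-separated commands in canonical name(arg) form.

straight(3), straight(3)

start: x=-3 y=-3 heading=right
t=1 straight(3) ⇒ x=0 y=-3 heading=right
t=2 straight(3) ⇒ x=3 y=-3 heading=right
nothing shorter than 2 reaches the goal.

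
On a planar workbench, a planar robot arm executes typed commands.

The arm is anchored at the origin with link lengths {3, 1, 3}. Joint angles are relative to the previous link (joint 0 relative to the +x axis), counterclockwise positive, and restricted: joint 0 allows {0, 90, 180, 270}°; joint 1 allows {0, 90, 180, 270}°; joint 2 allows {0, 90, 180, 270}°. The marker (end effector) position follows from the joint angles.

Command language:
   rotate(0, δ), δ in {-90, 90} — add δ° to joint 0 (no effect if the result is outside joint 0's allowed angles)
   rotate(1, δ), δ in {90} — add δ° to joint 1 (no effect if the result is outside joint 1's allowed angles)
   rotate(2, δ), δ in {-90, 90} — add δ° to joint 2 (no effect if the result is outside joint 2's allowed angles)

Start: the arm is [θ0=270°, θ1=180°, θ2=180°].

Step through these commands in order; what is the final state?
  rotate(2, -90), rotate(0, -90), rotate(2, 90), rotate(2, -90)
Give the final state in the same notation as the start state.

[θ0=180°, θ1=180°, θ2=90°]

from: [θ0=270°, θ1=180°, θ2=180°]
step 1 (rotate(2, -90)): [θ0=270°, θ1=180°, θ2=90°]
step 2 (rotate(0, -90)): [θ0=180°, θ1=180°, θ2=90°]
step 3 (rotate(2, 90)): [θ0=180°, θ1=180°, θ2=180°]
step 4 (rotate(2, -90)): [θ0=180°, θ1=180°, θ2=90°]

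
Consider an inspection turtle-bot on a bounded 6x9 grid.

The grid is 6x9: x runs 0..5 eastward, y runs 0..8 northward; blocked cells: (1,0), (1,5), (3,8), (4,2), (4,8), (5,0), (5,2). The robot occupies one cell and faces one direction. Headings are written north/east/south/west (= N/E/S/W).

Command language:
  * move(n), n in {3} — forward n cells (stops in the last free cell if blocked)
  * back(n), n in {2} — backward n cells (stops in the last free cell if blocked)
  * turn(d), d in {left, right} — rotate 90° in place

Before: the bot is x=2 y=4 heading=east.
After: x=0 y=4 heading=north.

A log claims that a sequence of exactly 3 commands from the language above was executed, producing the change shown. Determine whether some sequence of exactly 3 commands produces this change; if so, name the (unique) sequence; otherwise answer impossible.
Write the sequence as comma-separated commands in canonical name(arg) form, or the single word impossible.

back(2), back(2), turn(left)

key: order matters: swapping back(2) and turn(left) lands elsewhere
from: x=2 y=4 heading=east
1. back(2) → x=0 y=4 heading=east
2. back(2) → x=0 y=4 heading=east
3. turn(left) → x=0 y=4 heading=north
all 64 alternatives checked — unique.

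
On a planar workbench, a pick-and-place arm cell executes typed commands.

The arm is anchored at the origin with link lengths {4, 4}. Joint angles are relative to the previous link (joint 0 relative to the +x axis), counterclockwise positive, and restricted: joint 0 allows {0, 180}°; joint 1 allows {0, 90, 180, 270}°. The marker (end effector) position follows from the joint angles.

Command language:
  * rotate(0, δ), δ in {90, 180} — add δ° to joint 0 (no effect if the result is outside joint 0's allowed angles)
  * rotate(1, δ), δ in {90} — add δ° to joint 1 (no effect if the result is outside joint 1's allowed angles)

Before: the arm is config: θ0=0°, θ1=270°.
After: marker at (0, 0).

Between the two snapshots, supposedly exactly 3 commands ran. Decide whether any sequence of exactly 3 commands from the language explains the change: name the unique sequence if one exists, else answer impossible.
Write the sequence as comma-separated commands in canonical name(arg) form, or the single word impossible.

rotate(1, 90), rotate(1, 90), rotate(1, 90)

begin: config: θ0=0°, θ1=270°
1. rotate(1, 90) → config: θ0=0°, θ1=0°
2. rotate(1, 90) → config: θ0=0°, θ1=90°
3. rotate(1, 90) → config: θ0=0°, θ1=180°
no rival 3-sequence matches.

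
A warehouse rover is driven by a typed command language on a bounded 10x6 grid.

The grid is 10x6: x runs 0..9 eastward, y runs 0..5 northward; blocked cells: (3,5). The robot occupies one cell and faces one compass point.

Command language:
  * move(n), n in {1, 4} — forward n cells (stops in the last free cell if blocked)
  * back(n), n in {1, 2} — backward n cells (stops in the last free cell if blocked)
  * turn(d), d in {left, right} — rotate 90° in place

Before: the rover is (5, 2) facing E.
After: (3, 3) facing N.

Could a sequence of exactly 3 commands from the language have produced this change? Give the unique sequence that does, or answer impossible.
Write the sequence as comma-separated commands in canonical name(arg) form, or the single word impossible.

back(2), turn(left), move(1)

key: running move(1) before back(2) would end elsewhere — order is forced
initial: (5, 2) facing E
1. back(2) → (3, 2) facing E
2. turn(left) → (3, 2) facing N
3. move(1) → (3, 3) facing N
uniquely the one of 216 3-step routes that fits.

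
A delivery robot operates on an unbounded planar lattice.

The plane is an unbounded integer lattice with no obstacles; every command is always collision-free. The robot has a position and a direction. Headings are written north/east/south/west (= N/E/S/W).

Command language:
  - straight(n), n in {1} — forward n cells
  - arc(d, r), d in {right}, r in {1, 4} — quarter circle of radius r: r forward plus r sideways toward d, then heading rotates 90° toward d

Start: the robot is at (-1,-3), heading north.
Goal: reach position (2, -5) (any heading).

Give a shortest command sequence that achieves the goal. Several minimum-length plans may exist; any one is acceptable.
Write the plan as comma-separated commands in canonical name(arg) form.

start: at (-1,-3), heading north
t=1 arc(right, 4) ⇒ at (3,1), heading east
t=2 arc(right, 4) ⇒ at (7,-3), heading south
t=3 arc(right, 4) ⇒ at (3,-7), heading west
t=4 arc(right, 1) ⇒ at (2,-6), heading north
t=5 straight(1) ⇒ at (2,-5), heading north
nothing shorter than 5 reaches the goal.

arc(right, 4), arc(right, 4), arc(right, 4), arc(right, 1), straight(1)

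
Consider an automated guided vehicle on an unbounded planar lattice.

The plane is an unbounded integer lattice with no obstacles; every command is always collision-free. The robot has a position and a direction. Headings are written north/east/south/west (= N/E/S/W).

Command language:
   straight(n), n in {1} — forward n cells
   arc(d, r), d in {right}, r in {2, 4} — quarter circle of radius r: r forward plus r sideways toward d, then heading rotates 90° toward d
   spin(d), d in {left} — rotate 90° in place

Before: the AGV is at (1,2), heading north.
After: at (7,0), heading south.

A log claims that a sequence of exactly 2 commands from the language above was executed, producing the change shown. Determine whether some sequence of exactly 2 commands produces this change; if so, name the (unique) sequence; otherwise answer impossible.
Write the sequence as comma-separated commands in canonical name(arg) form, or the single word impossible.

key: cell and facing (now S) both changed — the 2 commands mix motion and turning
from: at (1,2), heading north
[1] after arc(right, 2): at (3,4), heading east
[2] after arc(right, 4): at (7,0), heading south
all 16 alternatives checked — unique.

arc(right, 2), arc(right, 4)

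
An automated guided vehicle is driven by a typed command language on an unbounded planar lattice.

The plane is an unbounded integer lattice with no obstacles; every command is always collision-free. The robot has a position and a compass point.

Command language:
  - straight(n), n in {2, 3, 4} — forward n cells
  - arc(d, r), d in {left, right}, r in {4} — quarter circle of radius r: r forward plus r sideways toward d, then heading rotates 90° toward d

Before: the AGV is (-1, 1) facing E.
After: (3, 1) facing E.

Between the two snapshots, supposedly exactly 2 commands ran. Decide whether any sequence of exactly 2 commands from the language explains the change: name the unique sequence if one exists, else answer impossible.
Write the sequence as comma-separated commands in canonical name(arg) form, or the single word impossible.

straight(2), straight(2)

key: still facing E at the end — nothing in the sequence rotates
initial: (-1, 1) facing E
1. straight(2) → (1, 1) facing E
2. straight(2) → (3, 1) facing E
no rival 2-sequence matches.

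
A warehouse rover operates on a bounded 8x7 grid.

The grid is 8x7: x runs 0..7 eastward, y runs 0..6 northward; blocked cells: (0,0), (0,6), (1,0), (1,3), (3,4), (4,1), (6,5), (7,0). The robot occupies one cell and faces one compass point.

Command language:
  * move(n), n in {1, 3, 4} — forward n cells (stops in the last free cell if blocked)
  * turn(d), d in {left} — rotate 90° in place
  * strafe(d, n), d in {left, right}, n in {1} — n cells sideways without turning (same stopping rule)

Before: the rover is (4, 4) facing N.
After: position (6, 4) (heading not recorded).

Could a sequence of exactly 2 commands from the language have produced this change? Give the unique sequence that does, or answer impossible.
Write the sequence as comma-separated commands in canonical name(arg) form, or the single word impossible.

strafe(right, 1), strafe(right, 1)

initial: (4, 4) facing N
t=1 strafe(right, 1) ⇒ (5, 4) facing N
t=2 strafe(right, 1) ⇒ (6, 4) facing N
no rival 2-sequence matches.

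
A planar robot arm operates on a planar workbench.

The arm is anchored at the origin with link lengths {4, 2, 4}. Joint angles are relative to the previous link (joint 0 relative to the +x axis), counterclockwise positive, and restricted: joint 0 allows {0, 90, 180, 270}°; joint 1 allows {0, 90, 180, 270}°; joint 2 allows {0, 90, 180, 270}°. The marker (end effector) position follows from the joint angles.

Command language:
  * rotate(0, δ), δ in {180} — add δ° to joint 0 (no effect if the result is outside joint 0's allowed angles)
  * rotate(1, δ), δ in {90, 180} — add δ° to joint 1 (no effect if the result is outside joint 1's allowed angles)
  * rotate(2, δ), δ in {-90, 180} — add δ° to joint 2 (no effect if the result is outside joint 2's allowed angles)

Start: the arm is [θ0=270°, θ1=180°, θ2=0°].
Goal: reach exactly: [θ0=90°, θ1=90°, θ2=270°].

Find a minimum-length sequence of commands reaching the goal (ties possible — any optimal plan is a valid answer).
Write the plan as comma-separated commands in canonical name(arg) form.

rotate(0, 180), rotate(2, -90), rotate(1, 90), rotate(1, 180)

initial: [θ0=270°, θ1=180°, θ2=0°]
[1] after rotate(0, 180): [θ0=90°, θ1=180°, θ2=0°]
[2] after rotate(2, -90): [θ0=90°, θ1=180°, θ2=270°]
[3] after rotate(1, 90): [θ0=90°, θ1=270°, θ2=270°]
[4] after rotate(1, 180): [θ0=90°, θ1=90°, θ2=270°]
minimal: 4 command(s), checked below 4.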